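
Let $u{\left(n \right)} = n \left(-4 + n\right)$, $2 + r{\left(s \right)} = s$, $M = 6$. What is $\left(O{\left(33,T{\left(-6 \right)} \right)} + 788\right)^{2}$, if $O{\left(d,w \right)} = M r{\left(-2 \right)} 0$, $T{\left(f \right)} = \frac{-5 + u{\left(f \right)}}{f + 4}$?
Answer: $620944$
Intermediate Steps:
$r{\left(s \right)} = -2 + s$
$T{\left(f \right)} = \frac{-5 + f \left(-4 + f\right)}{4 + f}$ ($T{\left(f \right)} = \frac{-5 + f \left(-4 + f\right)}{f + 4} = \frac{-5 + f \left(-4 + f\right)}{4 + f}$)
$O{\left(d,w \right)} = 0$ ($O{\left(d,w \right)} = 6 \left(-2 - 2\right) 0 = 6 \left(-4\right) 0 = \left(-24\right) 0 = 0$)
$\left(O{\left(33,T{\left(-6 \right)} \right)} + 788\right)^{2} = \left(0 + 788\right)^{2} = 788^{2} = 620944$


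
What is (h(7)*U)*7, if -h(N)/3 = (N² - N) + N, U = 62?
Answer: -63798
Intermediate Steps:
h(N) = -3*N² (h(N) = -3*((N² - N) + N) = -3*N²)
(h(7)*U)*7 = (-3*7²*62)*7 = (-3*49*62)*7 = -147*62*7 = -9114*7 = -63798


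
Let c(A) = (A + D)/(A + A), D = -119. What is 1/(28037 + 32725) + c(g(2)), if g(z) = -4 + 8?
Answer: -3493811/243048 ≈ -14.375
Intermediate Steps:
g(z) = 4
c(A) = (-119 + A)/(2*A) (c(A) = (A - 119)/(A + A) = (-119 + A)/((2*A)) = (-119 + A)*(1/(2*A)) = (-119 + A)/(2*A))
1/(28037 + 32725) + c(g(2)) = 1/(28037 + 32725) + (1/2)*(-119 + 4)/4 = 1/60762 + (1/2)*(1/4)*(-115) = 1/60762 - 115/8 = -3493811/243048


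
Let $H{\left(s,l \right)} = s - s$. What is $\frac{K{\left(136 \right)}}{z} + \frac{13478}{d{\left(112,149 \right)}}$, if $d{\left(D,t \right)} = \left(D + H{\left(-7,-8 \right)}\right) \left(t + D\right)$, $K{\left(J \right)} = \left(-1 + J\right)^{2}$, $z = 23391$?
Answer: $\frac{47112061}{37986984} \approx 1.2402$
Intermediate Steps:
$H{\left(s,l \right)} = 0$
$d{\left(D,t \right)} = D \left(D + t\right)$ ($d{\left(D,t \right)} = \left(D + 0\right) \left(t + D\right) = D \left(D + t\right)$)
$\frac{K{\left(136 \right)}}{z} + \frac{13478}{d{\left(112,149 \right)}} = \frac{\left(-1 + 136\right)^{2}}{23391} + \frac{13478}{112 \left(112 + 149\right)} = 135^{2} \cdot \frac{1}{23391} + \frac{13478}{112 \cdot 261} = 18225 \cdot \frac{1}{23391} + \frac{13478}{29232} = \frac{2025}{2599} + 13478 \cdot \frac{1}{29232} = \frac{2025}{2599} + \frac{6739}{14616} = \frac{47112061}{37986984}$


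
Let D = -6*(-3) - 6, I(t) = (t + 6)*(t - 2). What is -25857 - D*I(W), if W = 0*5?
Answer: -25713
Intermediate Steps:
W = 0
I(t) = (-2 + t)*(6 + t) (I(t) = (6 + t)*(-2 + t) = (-2 + t)*(6 + t))
D = 12 (D = 18 - 6 = 12)
-25857 - D*I(W) = -25857 - 12*(-12 + 0² + 4*0) = -25857 - 12*(-12 + 0 + 0) = -25857 - 12*(-12) = -25857 - 1*(-144) = -25857 + 144 = -25713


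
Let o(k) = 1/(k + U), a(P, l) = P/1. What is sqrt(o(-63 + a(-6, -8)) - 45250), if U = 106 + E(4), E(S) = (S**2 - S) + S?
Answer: I*sqrt(127107197)/53 ≈ 212.72*I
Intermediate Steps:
a(P, l) = P (a(P, l) = P*1 = P)
E(S) = S**2
U = 122 (U = 106 + 4**2 = 106 + 16 = 122)
o(k) = 1/(122 + k) (o(k) = 1/(k + 122) = 1/(122 + k))
sqrt(o(-63 + a(-6, -8)) - 45250) = sqrt(1/(122 + (-63 - 6)) - 45250) = sqrt(1/(122 - 69) - 45250) = sqrt(1/53 - 45250) = sqrt(-2398249/53) = I*sqrt(127107197)/53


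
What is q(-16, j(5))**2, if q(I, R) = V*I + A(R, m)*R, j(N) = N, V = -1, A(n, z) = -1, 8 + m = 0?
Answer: 121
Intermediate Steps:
m = -8 (m = -8 + 0 = -8)
q(I, R) = -I - R
q(-16, j(5))**2 = (-1*(-16) - 1*5)**2 = (16 - 5)**2 = 11**2 = 121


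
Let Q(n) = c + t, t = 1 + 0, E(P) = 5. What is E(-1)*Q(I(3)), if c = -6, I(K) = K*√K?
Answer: -25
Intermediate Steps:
I(K) = K^(3/2)
t = 1
Q(n) = -5 (Q(n) = -6 + 1 = -5)
E(-1)*Q(I(3)) = 5*(-5) = -25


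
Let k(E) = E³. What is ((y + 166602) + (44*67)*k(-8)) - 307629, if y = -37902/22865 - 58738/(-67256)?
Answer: -1269002434446931/768904220 ≈ -1.6504e+6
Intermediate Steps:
y = -603046271/768904220 (y = -37902*1/22865 - 58738*(-1/67256) = -37902/22865 + 29369/33628 = -603046271/768904220 ≈ -0.78429)
((y + 166602) + (44*67)*k(-8)) - 307629 = ((-603046271/768904220 + 166602) + (44*67)*(-8)³) - 307629 = (128100377814169/768904220 + 2948*(-512)) - 307629 = (128100377814169/768904220 - 1509376) - 307629 = -1032465198152551/768904220 - 307629 = -1269002434446931/768904220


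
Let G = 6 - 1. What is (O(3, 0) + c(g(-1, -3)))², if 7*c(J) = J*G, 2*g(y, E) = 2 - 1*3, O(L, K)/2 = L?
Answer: 6241/196 ≈ 31.842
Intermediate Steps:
G = 5
O(L, K) = 2*L
g(y, E) = -½ (g(y, E) = (2 - 1*3)/2 = (2 - 3)/2 = (½)*(-1) = -½)
c(J) = 5*J/7 (c(J) = (J*5)/7 = (5*J)/7 = 5*J/7)
(O(3, 0) + c(g(-1, -3)))² = (2*3 + (5/7)*(-½))² = (6 - 5/14)² = (79/14)² = 6241/196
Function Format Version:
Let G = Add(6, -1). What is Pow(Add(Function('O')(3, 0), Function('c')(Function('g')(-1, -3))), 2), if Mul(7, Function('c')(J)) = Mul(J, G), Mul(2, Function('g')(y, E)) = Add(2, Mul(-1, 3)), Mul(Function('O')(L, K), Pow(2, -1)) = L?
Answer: Rational(6241, 196) ≈ 31.842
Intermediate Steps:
G = 5
Function('O')(L, K) = Mul(2, L)
Function('g')(y, E) = Rational(-1, 2) (Function('g')(y, E) = Mul(Rational(1, 2), Add(2, Mul(-1, 3))) = Mul(Rational(1, 2), Add(2, -3)) = Mul(Rational(1, 2), -1) = Rational(-1, 2))
Function('c')(J) = Mul(Rational(5, 7), J) (Function('c')(J) = Mul(Rational(1, 7), Mul(J, 5)) = Mul(Rational(1, 7), Mul(5, J)) = Mul(Rational(5, 7), J))
Pow(Add(Function('O')(3, 0), Function('c')(Function('g')(-1, -3))), 2) = Pow(Add(Mul(2, 3), Mul(Rational(5, 7), Rational(-1, 2))), 2) = Pow(Add(6, Rational(-5, 14)), 2) = Pow(Rational(79, 14), 2) = Rational(6241, 196)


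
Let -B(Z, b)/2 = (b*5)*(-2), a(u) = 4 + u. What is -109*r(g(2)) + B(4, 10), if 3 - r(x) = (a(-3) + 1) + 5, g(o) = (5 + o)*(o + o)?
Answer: 636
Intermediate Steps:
g(o) = 2*o*(5 + o) (g(o) = (5 + o)*(2*o) = 2*o*(5 + o))
r(x) = -4 (r(x) = 3 - (((4 - 3) + 1) + 5) = 3 - ((1 + 1) + 5) = 3 - (2 + 5) = 3 - 1*7 = 3 - 7 = -4)
B(Z, b) = 20*b (B(Z, b) = -2*b*5*(-2) = -2*5*b*(-2) = -(-20)*b = 20*b)
-109*r(g(2)) + B(4, 10) = -109*(-4) + 20*10 = 436 + 200 = 636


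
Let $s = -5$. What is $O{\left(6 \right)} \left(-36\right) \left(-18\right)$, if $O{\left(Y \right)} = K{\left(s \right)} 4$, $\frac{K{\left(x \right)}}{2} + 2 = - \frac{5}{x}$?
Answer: $-5184$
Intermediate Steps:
$K{\left(x \right)} = -4 - \frac{10}{x}$ ($K{\left(x \right)} = -4 + 2 \left(- \frac{5}{x}\right) = -4 - \frac{10}{x}$)
$O{\left(Y \right)} = -8$ ($O{\left(Y \right)} = \left(-4 - \frac{10}{-5}\right) 4 = \left(-4 - -2\right) 4 = \left(-4 + 2\right) 4 = \left(-2\right) 4 = -8$)
$O{\left(6 \right)} \left(-36\right) \left(-18\right) = \left(-8\right) \left(-36\right) \left(-18\right) = 288 \left(-18\right) = -5184$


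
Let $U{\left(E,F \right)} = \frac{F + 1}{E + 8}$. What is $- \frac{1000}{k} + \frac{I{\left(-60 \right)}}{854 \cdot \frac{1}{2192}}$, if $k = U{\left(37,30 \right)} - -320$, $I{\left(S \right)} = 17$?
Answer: $\frac{249663392}{6162037} \approx 40.516$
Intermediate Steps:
$U{\left(E,F \right)} = \frac{1 + F}{8 + E}$
$k = \frac{14431}{45}$ ($k = \frac{1 + 30}{8 + 37} - -320 = \frac{1}{45} \cdot 31 + 320 = \frac{31}{45} + 320 = \frac{14431}{45} \approx 320.69$)
$- \frac{1000}{k} + \frac{I{\left(-60 \right)}}{854 \cdot \frac{1}{2192}} = - \frac{1000}{\frac{14431}{45}} + \frac{17}{854 \cdot \frac{1}{2192}} = \left(-1000\right) \frac{45}{14431} + \frac{17}{854 \cdot \frac{1}{2192}} = - \frac{45000}{14431} + \frac{17}{\frac{427}{1096}} = - \frac{45000}{14431} + 17 \cdot \frac{1096}{427} = - \frac{45000}{14431} + \frac{18632}{427} = \frac{249663392}{6162037}$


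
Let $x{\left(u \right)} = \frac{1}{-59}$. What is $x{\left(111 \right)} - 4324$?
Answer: $- \frac{255117}{59} \approx -4324.0$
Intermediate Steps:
$x{\left(u \right)} = - \frac{1}{59}$
$x{\left(111 \right)} - 4324 = - \frac{1}{59} - 4324 = - \frac{255117}{59}$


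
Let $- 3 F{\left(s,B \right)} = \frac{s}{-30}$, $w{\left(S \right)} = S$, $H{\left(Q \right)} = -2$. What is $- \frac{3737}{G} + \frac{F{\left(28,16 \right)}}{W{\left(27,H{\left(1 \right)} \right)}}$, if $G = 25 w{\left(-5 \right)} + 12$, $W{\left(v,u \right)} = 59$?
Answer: $\frac{9923317}{300015} \approx 33.076$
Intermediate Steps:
$F{\left(s,B \right)} = \frac{s}{90}$ ($F{\left(s,B \right)} = - \frac{s \frac{1}{-30}}{3} = - \frac{s \left(- \frac{1}{30}\right)}{3} = - \frac{\left(- \frac{1}{30}\right) s}{3} = \frac{s}{90}$)
$G = -113$ ($G = 25 \left(-5\right) + 12 = -125 + 12 = -113$)
$- \frac{3737}{G} + \frac{F{\left(28,16 \right)}}{W{\left(27,H{\left(1 \right)} \right)}} = - \frac{3737}{-113} + \frac{\frac{1}{90} \cdot 28}{59} = \left(-3737\right) \left(- \frac{1}{113}\right) + \frac{14}{45} \cdot \frac{1}{59} = \frac{3737}{113} + \frac{14}{2655} = \frac{9923317}{300015}$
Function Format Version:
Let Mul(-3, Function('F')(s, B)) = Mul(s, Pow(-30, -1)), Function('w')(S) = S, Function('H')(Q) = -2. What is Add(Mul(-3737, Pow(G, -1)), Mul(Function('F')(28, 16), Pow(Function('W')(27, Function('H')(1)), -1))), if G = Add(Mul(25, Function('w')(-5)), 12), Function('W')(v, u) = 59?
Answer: Rational(9923317, 300015) ≈ 33.076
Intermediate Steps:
Function('F')(s, B) = Mul(Rational(1, 90), s) (Function('F')(s, B) = Mul(Rational(-1, 3), Mul(s, Pow(-30, -1))) = Mul(Rational(-1, 3), Mul(s, Rational(-1, 30))) = Mul(Rational(-1, 3), Mul(Rational(-1, 30), s)) = Mul(Rational(1, 90), s))
G = -113 (G = Add(Mul(25, -5), 12) = Add(-125, 12) = -113)
Add(Mul(-3737, Pow(G, -1)), Mul(Function('F')(28, 16), Pow(Function('W')(27, Function('H')(1)), -1))) = Add(Mul(-3737, Pow(-113, -1)), Mul(Mul(Rational(1, 90), 28), Pow(59, -1))) = Add(Mul(-3737, Rational(-1, 113)), Mul(Rational(14, 45), Rational(1, 59))) = Add(Rational(3737, 113), Rational(14, 2655)) = Rational(9923317, 300015)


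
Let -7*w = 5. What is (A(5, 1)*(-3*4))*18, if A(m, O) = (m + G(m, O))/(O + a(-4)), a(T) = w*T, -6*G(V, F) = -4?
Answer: -952/3 ≈ -317.33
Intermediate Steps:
w = -5/7 (w = -1/7*5 = -5/7 ≈ -0.71429)
G(V, F) = 2/3 (G(V, F) = -1/6*(-4) = 2/3)
a(T) = -5*T/7
A(m, O) = (2/3 + m)/(20/7 + O) (A(m, O) = (m + 2/3)/(O - 5/7*(-4)) = (2/3 + m)/(O + 20/7) = (2/3 + m)/(20/7 + O))
(A(5, 1)*(-3*4))*18 = ((7*(2 + 3*5)/(3*(20 + 7*1)))*(-3*4))*18 = ((7*(2 + 15)/(3*(20 + 7)))*(-12))*18 = (((7/3)*17/27)*(-12))*18 = (((7/3)*(1/27)*17)*(-12))*18 = ((119/81)*(-12))*18 = -476/27*18 = -952/3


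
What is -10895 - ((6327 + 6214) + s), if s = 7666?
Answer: -31102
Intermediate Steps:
-10895 - ((6327 + 6214) + s) = -10895 - ((6327 + 6214) + 7666) = -10895 - (12541 + 7666) = -10895 - 1*20207 = -10895 - 20207 = -31102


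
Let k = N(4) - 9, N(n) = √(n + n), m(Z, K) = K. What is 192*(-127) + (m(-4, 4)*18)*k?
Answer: -25032 + 144*√2 ≈ -24828.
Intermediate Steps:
N(n) = √2*√n (N(n) = √(2*n) = √2*√n)
k = -9 + 2*√2 (k = √2*√4 - 9 = √2*2 - 9 = 2*√2 - 9 = -9 + 2*√2 ≈ -6.1716)
192*(-127) + (m(-4, 4)*18)*k = 192*(-127) + (4*18)*(-9 + 2*√2) = -24384 + 72*(-9 + 2*√2) = -24384 + (-648 + 144*√2) = -25032 + 144*√2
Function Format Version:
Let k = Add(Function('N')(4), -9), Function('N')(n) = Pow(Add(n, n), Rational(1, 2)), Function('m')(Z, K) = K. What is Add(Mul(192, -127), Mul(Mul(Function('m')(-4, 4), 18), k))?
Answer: Add(-25032, Mul(144, Pow(2, Rational(1, 2)))) ≈ -24828.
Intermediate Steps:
Function('N')(n) = Mul(Pow(2, Rational(1, 2)), Pow(n, Rational(1, 2))) (Function('N')(n) = Pow(Mul(2, n), Rational(1, 2)) = Mul(Pow(2, Rational(1, 2)), Pow(n, Rational(1, 2))))
k = Add(-9, Mul(2, Pow(2, Rational(1, 2)))) (k = Add(Mul(Pow(2, Rational(1, 2)), Pow(4, Rational(1, 2))), -9) = Add(Mul(Pow(2, Rational(1, 2)), 2), -9) = Add(Mul(2, Pow(2, Rational(1, 2))), -9) = Add(-9, Mul(2, Pow(2, Rational(1, 2)))) ≈ -6.1716)
Add(Mul(192, -127), Mul(Mul(Function('m')(-4, 4), 18), k)) = Add(Mul(192, -127), Mul(Mul(4, 18), Add(-9, Mul(2, Pow(2, Rational(1, 2)))))) = Add(-24384, Mul(72, Add(-9, Mul(2, Pow(2, Rational(1, 2)))))) = Add(-24384, Add(-648, Mul(144, Pow(2, Rational(1, 2))))) = Add(-25032, Mul(144, Pow(2, Rational(1, 2))))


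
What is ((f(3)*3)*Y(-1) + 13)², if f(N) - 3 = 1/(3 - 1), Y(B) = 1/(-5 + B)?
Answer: 2025/16 ≈ 126.56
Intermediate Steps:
f(N) = 7/2 (f(N) = 3 + 1/(3 - 1) = 3 + 1/2 = 3 + ½ = 7/2)
((f(3)*3)*Y(-1) + 13)² = (((7/2)*3)/(-5 - 1) + 13)² = ((21/2)/(-6) + 13)² = ((21/2)*(-⅙) + 13)² = (-7/4 + 13)² = (45/4)² = 2025/16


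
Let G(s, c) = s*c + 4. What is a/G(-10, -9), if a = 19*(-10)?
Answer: -95/47 ≈ -2.0213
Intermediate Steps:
a = -190
G(s, c) = 4 + c*s (G(s, c) = c*s + 4 = 4 + c*s)
a/G(-10, -9) = -190/(4 - 9*(-10)) = -190/(4 + 90) = -190/94 = -190*1/94 = -95/47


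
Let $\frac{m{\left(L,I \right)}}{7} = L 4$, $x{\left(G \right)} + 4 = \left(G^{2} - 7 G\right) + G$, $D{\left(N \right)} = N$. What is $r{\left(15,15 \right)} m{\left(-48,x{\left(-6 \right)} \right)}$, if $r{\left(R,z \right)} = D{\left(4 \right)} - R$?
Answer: $14784$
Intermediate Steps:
$x{\left(G \right)} = -4 + G^{2} - 6 G$ ($x{\left(G \right)} = -4 + \left(\left(G^{2} - 7 G\right) + G\right) = -4 + \left(G^{2} - 6 G\right) = -4 + G^{2} - 6 G$)
$m{\left(L,I \right)} = 28 L$ ($m{\left(L,I \right)} = 7 L 4 = 7 \cdot 4 L = 28 L$)
$r{\left(R,z \right)} = 4 - R$
$r{\left(15,15 \right)} m{\left(-48,x{\left(-6 \right)} \right)} = \left(4 - 15\right) 28 \left(-48\right) = \left(4 - 15\right) \left(-1344\right) = \left(-11\right) \left(-1344\right) = 14784$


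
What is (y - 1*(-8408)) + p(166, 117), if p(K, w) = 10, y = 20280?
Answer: 28698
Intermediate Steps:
(y - 1*(-8408)) + p(166, 117) = (20280 - 1*(-8408)) + 10 = (20280 + 8408) + 10 = 28688 + 10 = 28698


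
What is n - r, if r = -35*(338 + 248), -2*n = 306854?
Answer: -132917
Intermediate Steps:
n = -153427 (n = -1/2*306854 = -153427)
r = -20510 (r = -35*586 = -20510)
n - r = -153427 - 1*(-20510) = -153427 + 20510 = -132917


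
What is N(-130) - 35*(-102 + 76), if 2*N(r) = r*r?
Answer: 9360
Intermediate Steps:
N(r) = r**2/2 (N(r) = (r*r)/2 = r**2/2)
N(-130) - 35*(-102 + 76) = (1/2)*(-130)**2 - 35*(-102 + 76) = (1/2)*16900 - 35*(-26) = 8450 - 1*(-910) = 8450 + 910 = 9360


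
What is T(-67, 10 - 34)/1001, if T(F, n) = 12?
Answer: 12/1001 ≈ 0.011988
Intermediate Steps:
T(-67, 10 - 34)/1001 = 12/1001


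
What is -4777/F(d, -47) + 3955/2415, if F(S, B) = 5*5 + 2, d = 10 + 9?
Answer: -108854/621 ≈ -175.29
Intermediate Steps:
d = 19
F(S, B) = 27 (F(S, B) = 25 + 2 = 27)
-4777/F(d, -47) + 3955/2415 = -4777/27 + 3955/2415 = -4777*1/27 + 3955*(1/2415) = -4777/27 + 113/69 = -108854/621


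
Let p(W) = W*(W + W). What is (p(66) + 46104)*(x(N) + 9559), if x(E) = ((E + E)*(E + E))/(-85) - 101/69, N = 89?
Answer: 984289873088/1955 ≈ 5.0347e+8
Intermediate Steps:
p(W) = 2*W**2 (p(W) = W*(2*W) = 2*W**2)
x(E) = -101/69 - 4*E**2/85 (x(E) = ((2*E)*(2*E))*(-1/85) - 101*1/69 = (4*E**2)*(-1/85) - 101/69 = -4*E**2/85 - 101/69 = -101/69 - 4*E**2/85)
(p(66) + 46104)*(x(N) + 9559) = (2*66**2 + 46104)*((-101/69 - 4/85*89**2) + 9559) = (2*4356 + 46104)*((-101/69 - 4/85*7921) + 9559) = (8712 + 46104)*((-101/69 - 31684/85) + 9559) = 54816*(-2194781/5865 + 9559) = 54816*(53868754/5865) = 984289873088/1955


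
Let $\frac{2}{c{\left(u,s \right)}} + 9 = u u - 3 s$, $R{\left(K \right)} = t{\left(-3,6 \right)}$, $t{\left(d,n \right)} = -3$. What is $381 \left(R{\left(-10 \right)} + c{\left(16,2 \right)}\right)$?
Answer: $- \frac{274701}{241} \approx -1139.8$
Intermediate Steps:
$R{\left(K \right)} = -3$
$c{\left(u,s \right)} = \frac{2}{-9 + u^{2} - 3 s}$ ($c{\left(u,s \right)} = \frac{2}{-9 - \left(3 s - u u\right)} = \frac{2}{-9 - \left(- u^{2} + 3 s\right)} = \frac{2}{-9 + u^{2} - 3 s}$)
$381 \left(R{\left(-10 \right)} + c{\left(16,2 \right)}\right) = 381 \left(-3 - \frac{2}{9 - 16^{2} + 3 \cdot 2}\right) = 381 \left(-3 - \frac{2}{9 - 256 + 6}\right) = 381 \left(-3 - \frac{2}{-241}\right) = 381 \left(-3 - - \frac{2}{241}\right) = 381 \left(-3 + \frac{2}{241}\right) = 381 \left(- \frac{721}{241}\right) = - \frac{274701}{241}$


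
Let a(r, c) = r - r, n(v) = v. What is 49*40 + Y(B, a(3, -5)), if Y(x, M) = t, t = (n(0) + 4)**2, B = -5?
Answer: 1976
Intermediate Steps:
t = 16 (t = (0 + 4)**2 = 4**2 = 16)
a(r, c) = 0
Y(x, M) = 16
49*40 + Y(B, a(3, -5)) = 49*40 + 16 = 1960 + 16 = 1976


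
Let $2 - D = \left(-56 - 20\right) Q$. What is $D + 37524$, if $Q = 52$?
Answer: $41478$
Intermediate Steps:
$D = 3954$ ($D = 2 - \left(-56 - 20\right) 52 = 2 - \left(-76\right) 52 = 2 - -3952 = 2 + 3952 = 3954$)
$D + 37524 = 3954 + 37524 = 41478$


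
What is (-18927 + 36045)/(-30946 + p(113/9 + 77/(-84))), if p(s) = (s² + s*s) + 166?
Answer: -11092464/19769879 ≈ -0.56108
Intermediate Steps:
p(s) = 166 + 2*s² (p(s) = (s² + s²) + 166 = 2*s² + 166 = 166 + 2*s²)
(-18927 + 36045)/(-30946 + p(113/9 + 77/(-84))) = (-18927 + 36045)/(-30946 + (166 + 2*(113/9 + 77/(-84))²)) = 17118/(-30946 + (166 + 2*(113*(⅑) + 77*(-1/84))²)) = 17118/(-30946 + (166 + 2*(113/9 - 11/12)²)) = 17118/(-30946 + (166 + 2*(419/36)²)) = 17118/(-30946 + (166 + 2*(175561/1296))) = 17118/(-30946 + (166 + 175561/648)) = 17118/(-30946 + 283129/648) = 17118/(-19769879/648) = 17118*(-648/19769879) = -11092464/19769879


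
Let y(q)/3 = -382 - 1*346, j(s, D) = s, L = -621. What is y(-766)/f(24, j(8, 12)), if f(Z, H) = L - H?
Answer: 2184/629 ≈ 3.4722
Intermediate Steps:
y(q) = -2184 (y(q) = 3*(-382 - 1*346) = 3*(-382 - 346) = 3*(-728) = -2184)
f(Z, H) = -621 - H
y(-766)/f(24, j(8, 12)) = -2184/(-621 - 1*8) = -2184/(-621 - 8) = -2184/(-629) = -2184*(-1/629) = 2184/629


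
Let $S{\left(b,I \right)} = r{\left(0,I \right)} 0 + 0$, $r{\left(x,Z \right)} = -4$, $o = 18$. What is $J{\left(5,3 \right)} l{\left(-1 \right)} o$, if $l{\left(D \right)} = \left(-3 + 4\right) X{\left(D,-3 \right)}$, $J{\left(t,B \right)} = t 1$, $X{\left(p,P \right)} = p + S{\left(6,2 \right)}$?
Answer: $-90$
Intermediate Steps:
$S{\left(b,I \right)} = 0$ ($S{\left(b,I \right)} = \left(-4\right) 0 + 0 = 0 + 0 = 0$)
$X{\left(p,P \right)} = p$ ($X{\left(p,P \right)} = p + 0 = p$)
$J{\left(t,B \right)} = t$
$l{\left(D \right)} = D$ ($l{\left(D \right)} = \left(-3 + 4\right) D = 1 D = D$)
$J{\left(5,3 \right)} l{\left(-1 \right)} o = 5 \left(-1\right) 18 = \left(-5\right) 18 = -90$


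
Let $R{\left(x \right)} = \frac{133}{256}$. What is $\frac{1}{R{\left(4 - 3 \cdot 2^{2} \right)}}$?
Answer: $\frac{256}{133} \approx 1.9248$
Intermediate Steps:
$R{\left(x \right)} = \frac{133}{256}$ ($R{\left(x \right)} = 133 \cdot \frac{1}{256} = \frac{133}{256}$)
$\frac{1}{R{\left(4 - 3 \cdot 2^{2} \right)}} = \frac{1}{\frac{133}{256}} = \frac{256}{133}$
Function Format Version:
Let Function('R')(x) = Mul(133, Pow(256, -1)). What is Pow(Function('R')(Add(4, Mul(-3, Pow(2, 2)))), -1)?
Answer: Rational(256, 133) ≈ 1.9248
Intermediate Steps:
Function('R')(x) = Rational(133, 256) (Function('R')(x) = Mul(133, Rational(1, 256)) = Rational(133, 256))
Pow(Function('R')(Add(4, Mul(-3, Pow(2, 2)))), -1) = Pow(Rational(133, 256), -1) = Rational(256, 133)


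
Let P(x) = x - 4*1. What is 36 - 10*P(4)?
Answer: 36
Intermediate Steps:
P(x) = -4 + x (P(x) = x - 4 = -4 + x)
36 - 10*P(4) = 36 - 10*(-4 + 4) = 36 - 10*0 = 36 + 0 = 36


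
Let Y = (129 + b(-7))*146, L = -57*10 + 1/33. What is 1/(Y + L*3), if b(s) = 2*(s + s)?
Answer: 11/143397 ≈ 7.6710e-5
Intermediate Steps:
L = -18809/33 (L = -570 + 1/33 = -18809/33 ≈ -569.97)
b(s) = 4*s (b(s) = 2*(2*s) = 4*s)
Y = 14746 (Y = (129 + 4*(-7))*146 = (129 - 28)*146 = 101*146 = 14746)
1/(Y + L*3) = 1/(14746 - 18809/33*3) = 1/(14746 - 18809/11) = 1/(143397/11) = 11/143397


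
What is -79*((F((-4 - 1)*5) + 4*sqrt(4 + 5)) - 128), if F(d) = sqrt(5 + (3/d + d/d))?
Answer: 9164 - 553*sqrt(3)/5 ≈ 8972.4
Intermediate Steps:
F(d) = sqrt(6 + 3/d) (F(d) = sqrt(5 + (3/d + 1)) = sqrt(5 + (1 + 3/d)) = sqrt(6 + 3/d))
-79*((F((-4 - 1)*5) + 4*sqrt(4 + 5)) - 128) = -79*((sqrt(6 + 3/(((-4 - 1)*5))) + 4*sqrt(4 + 5)) - 128) = -79*((sqrt(6 + 3/((-5*5))) + 4*sqrt(9)) - 128) = -79*((sqrt(6 + 3/(-25)) + 4*3) - 128) = -79*((sqrt(6 + 3*(-1/25)) + 12) - 128) = -79*((sqrt(6 - 3/25) + 12) - 128) = -79*((sqrt(147/25) + 12) - 128) = -79*((7*sqrt(3)/5 + 12) - 128) = -79*((12 + 7*sqrt(3)/5) - 128) = -79*(-116 + 7*sqrt(3)/5) = 9164 - 553*sqrt(3)/5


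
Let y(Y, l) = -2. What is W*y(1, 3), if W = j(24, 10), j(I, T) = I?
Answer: -48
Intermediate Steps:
W = 24
W*y(1, 3) = 24*(-2) = -48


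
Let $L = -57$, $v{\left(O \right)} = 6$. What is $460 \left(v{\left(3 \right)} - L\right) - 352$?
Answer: $28628$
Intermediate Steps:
$460 \left(v{\left(3 \right)} - L\right) - 352 = 460 \left(6 - -57\right) - 352 = 460 \left(6 + 57\right) - 352 = 460 \cdot 63 - 352 = 28980 - 352 = 28628$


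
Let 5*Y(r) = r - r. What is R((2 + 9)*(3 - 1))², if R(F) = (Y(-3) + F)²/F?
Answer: 484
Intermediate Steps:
Y(r) = 0 (Y(r) = (r - r)/5 = (⅕)*0 = 0)
R(F) = F (R(F) = (0 + F)²/F = F²/F = F)
R((2 + 9)*(3 - 1))² = ((2 + 9)*(3 - 1))² = (11*2)² = 22² = 484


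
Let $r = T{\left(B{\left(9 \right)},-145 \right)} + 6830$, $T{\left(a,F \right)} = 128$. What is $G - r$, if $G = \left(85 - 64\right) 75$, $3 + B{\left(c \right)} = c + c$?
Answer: $-5383$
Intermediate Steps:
$B{\left(c \right)} = -3 + 2 c$ ($B{\left(c \right)} = -3 + \left(c + c\right) = -3 + 2 c$)
$r = 6958$ ($r = 128 + 6830 = 6958$)
$G = 1575$ ($G = 21 \cdot 75 = 1575$)
$G - r = 1575 - 6958 = -5383$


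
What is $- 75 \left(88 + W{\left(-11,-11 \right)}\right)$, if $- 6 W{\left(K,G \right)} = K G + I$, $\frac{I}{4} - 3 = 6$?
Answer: $- \frac{9275}{2} \approx -4637.5$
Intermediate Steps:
$I = 36$ ($I = 12 + 4 \cdot 6 = 12 + 24 = 36$)
$W{\left(K,G \right)} = -6 - \frac{G K}{6}$ ($W{\left(K,G \right)} = - \frac{K G + 36}{6} = - \frac{G K + 36}{6} = - \frac{36 + G K}{6} = -6 - \frac{G K}{6}$)
$- 75 \left(88 + W{\left(-11,-11 \right)}\right) = - 75 \left(88 - \left(6 - - \frac{121}{6}\right)\right) = - 75 \left(88 - \frac{157}{6}\right) = \left(-75\right) \frac{371}{6} = - \frac{9275}{2}$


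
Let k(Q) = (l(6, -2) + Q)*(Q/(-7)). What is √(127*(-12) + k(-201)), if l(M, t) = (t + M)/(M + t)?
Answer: 18*I*√1099/7 ≈ 85.246*I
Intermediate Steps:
l(M, t) = 1 (l(M, t) = (M + t)/(M + t) = 1)
k(Q) = -Q*(1 + Q)/7 (k(Q) = (1 + Q)*(Q/(-7)) = (1 + Q)*(Q*(-⅐)) = (1 + Q)*(-Q/7) = -Q*(1 + Q)/7)
√(127*(-12) + k(-201)) = √(127*(-12) - ⅐*(-201)*(1 - 201)) = √(-1524 - ⅐*(-201)*(-200)) = √(-1524 - 40200/7) = √(-50868/7) = 18*I*√1099/7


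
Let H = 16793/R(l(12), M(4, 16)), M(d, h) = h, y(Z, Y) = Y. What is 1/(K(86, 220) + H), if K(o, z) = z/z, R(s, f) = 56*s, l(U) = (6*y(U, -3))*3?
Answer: -432/1967 ≈ -0.21962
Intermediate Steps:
l(U) = -54 (l(U) = (6*(-3))*3 = -18*3 = -54)
K(o, z) = 1
H = -2399/432 (H = 16793/((56*(-54))) = 16793/(-3024) = 16793*(-1/3024) = -2399/432 ≈ -5.5532)
1/(K(86, 220) + H) = 1/(1 - 2399/432) = 1/(-1967/432) = -432/1967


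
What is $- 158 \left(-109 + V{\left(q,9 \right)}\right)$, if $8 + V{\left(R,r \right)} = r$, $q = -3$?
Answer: $17064$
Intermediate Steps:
$V{\left(R,r \right)} = -8 + r$
$- 158 \left(-109 + V{\left(q,9 \right)}\right) = - 158 \left(-109 + \left(-8 + 9\right)\right) = - 158 \left(-109 + 1\right) = \left(-158\right) \left(-108\right) = 17064$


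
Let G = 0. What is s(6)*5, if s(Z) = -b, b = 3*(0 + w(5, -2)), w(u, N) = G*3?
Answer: 0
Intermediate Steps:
w(u, N) = 0 (w(u, N) = 0*3 = 0)
b = 0 (b = 3*(0 + 0) = 3*0 = 0)
s(Z) = 0 (s(Z) = -1*0 = 0)
s(6)*5 = 0*5 = 0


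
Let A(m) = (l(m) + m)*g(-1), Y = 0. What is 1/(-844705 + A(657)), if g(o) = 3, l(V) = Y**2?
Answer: -1/842734 ≈ -1.1866e-6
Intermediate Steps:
l(V) = 0 (l(V) = 0**2 = 0)
A(m) = 3*m (A(m) = (0 + m)*3 = m*3 = 3*m)
1/(-844705 + A(657)) = 1/(-844705 + 3*657) = 1/(-844705 + 1971) = 1/(-842734) = -1/842734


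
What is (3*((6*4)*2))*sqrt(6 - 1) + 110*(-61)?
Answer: -6710 + 144*sqrt(5) ≈ -6388.0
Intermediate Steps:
(3*((6*4)*2))*sqrt(6 - 1) + 110*(-61) = (3*(24*2))*sqrt(5) - 6710 = (3*48)*sqrt(5) - 6710 = 144*sqrt(5) - 6710 = -6710 + 144*sqrt(5)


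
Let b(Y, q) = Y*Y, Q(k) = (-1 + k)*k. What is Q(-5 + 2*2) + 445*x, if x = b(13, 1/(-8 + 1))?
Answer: 75207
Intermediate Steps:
Q(k) = k*(-1 + k)
b(Y, q) = Y²
x = 169 (x = 13² = 169)
Q(-5 + 2*2) + 445*x = (-5 + 2*2)*(-1 + (-5 + 2*2)) + 445*169 = (-5 + 4)*(-1 + (-5 + 4)) + 75205 = -(-1 - 1) + 75205 = -1*(-2) + 75205 = 2 + 75205 = 75207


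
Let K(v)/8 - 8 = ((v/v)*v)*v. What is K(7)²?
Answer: 207936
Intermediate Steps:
K(v) = 64 + 8*v² (K(v) = 64 + 8*(((v/v)*v)*v) = 64 + 8*((1*v)*v) = 64 + 8*(v*v) = 64 + 8*v²)
K(7)² = (64 + 8*7²)² = (64 + 8*49)² = (64 + 392)² = 456² = 207936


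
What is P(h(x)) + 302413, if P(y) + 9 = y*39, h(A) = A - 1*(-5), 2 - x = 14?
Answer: 302131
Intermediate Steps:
x = -12 (x = 2 - 1*14 = 2 - 14 = -12)
h(A) = 5 + A (h(A) = A + 5 = 5 + A)
P(y) = -9 + 39*y (P(y) = -9 + y*39 = -9 + 39*y)
P(h(x)) + 302413 = (-9 + 39*(5 - 12)) + 302413 = (-9 + 39*(-7)) + 302413 = (-9 - 273) + 302413 = -282 + 302413 = 302131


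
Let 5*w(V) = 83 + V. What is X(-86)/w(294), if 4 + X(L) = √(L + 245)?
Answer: -20/377 + 5*√159/377 ≈ 0.11418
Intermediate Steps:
w(V) = 83/5 + V/5 (w(V) = (83 + V)/5 = 83/5 + V/5)
X(L) = -4 + √(245 + L) (X(L) = -4 + √(L + 245) = -4 + √(245 + L))
X(-86)/w(294) = (-4 + √(245 - 86))/(83/5 + (⅕)*294) = (-4 + √159)/(83/5 + 294/5) = (-4 + √159)/(377/5) = (-4 + √159)*(5/377) = -20/377 + 5*√159/377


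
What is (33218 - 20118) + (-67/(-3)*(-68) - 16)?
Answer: 34696/3 ≈ 11565.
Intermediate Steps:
(33218 - 20118) + (-67/(-3)*(-68) - 16) = 13100 + (-67*(-1/3)*(-68) - 16) = 13100 + ((67/3)*(-68) - 16) = 13100 + (-4556/3 - 16) = 13100 - 4604/3 = 34696/3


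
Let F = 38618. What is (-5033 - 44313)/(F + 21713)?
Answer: -49346/60331 ≈ -0.81792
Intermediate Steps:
(-5033 - 44313)/(F + 21713) = (-5033 - 44313)/(38618 + 21713) = -49346/60331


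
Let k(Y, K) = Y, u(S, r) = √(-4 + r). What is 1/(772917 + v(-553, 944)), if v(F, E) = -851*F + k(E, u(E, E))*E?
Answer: 1/2134656 ≈ 4.6846e-7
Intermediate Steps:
v(F, E) = E² - 851*F (v(F, E) = -851*F + E*E = -851*F + E² = E² - 851*F)
1/(772917 + v(-553, 944)) = 1/(772917 + (944² - 851*(-553))) = 1/(772917 + (891136 + 470603)) = 1/(772917 + 1361739) = 1/2134656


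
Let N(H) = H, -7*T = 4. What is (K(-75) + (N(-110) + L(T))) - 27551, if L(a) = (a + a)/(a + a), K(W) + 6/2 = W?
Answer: -27738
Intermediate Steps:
T = -4/7 (T = -⅐*4 = -4/7 ≈ -0.57143)
K(W) = -3 + W
L(a) = 1 (L(a) = (2*a)/((2*a)) = (2*a)*(1/(2*a)) = 1)
(K(-75) + (N(-110) + L(T))) - 27551 = ((-3 - 75) + (-110 + 1)) - 27551 = (-78 - 109) - 27551 = -187 - 27551 = -27738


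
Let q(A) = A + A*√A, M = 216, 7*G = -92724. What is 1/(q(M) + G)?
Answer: -53207/652151820 - 441*√6/54345985 ≈ -0.00010146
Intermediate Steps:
G = -92724/7 (G = (⅐)*(-92724) = -92724/7 ≈ -13246.)
q(A) = A + A^(3/2)
1/(q(M) + G) = 1/((216 + 216^(3/2)) - 92724/7) = 1/((216 + 1296*√6) - 92724/7) = 1/(-91212/7 + 1296*√6)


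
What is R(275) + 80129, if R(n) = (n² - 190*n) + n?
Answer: 103779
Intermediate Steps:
R(n) = n² - 189*n
R(275) + 80129 = 275*(-189 + 275) + 80129 = 275*86 + 80129 = 23650 + 80129 = 103779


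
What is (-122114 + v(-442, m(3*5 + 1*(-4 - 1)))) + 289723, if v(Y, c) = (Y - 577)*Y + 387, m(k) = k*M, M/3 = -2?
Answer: 618394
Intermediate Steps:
M = -6 (M = 3*(-2) = -6)
m(k) = -6*k (m(k) = k*(-6) = -6*k)
v(Y, c) = 387 + Y*(-577 + Y) (v(Y, c) = (-577 + Y)*Y + 387 = Y*(-577 + Y) + 387 = 387 + Y*(-577 + Y))
(-122114 + v(-442, m(3*5 + 1*(-4 - 1)))) + 289723 = (-122114 + (387 + (-442)² - 577*(-442))) + 289723 = (-122114 + (387 + 195364 + 255034)) + 289723 = (-122114 + 450785) + 289723 = 328671 + 289723 = 618394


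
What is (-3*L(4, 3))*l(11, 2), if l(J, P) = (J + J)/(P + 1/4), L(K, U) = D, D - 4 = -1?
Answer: -88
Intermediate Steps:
D = 3 (D = 4 - 1 = 3)
L(K, U) = 3
l(J, P) = 2*J/(1/4 + P) (l(J, P) = (2*J)/(P + 1/4) = (2*J)/(1/4 + P) = 2*J/(1/4 + P))
(-3*L(4, 3))*l(11, 2) = (-3*3)*(8*11/(1 + 4*2)) = -72*11/(1 + 8) = -72*11/9 = -9*88/9 = -88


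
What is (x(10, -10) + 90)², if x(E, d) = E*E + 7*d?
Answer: 14400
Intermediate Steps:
x(E, d) = E² + 7*d
(x(10, -10) + 90)² = ((10² + 7*(-10)) + 90)² = ((100 - 70) + 90)² = (30 + 90)² = 120² = 14400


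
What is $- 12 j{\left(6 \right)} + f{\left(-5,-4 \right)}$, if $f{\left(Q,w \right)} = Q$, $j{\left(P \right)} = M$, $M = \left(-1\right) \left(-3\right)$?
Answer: $-41$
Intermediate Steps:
$M = 3$
$j{\left(P \right)} = 3$
$- 12 j{\left(6 \right)} + f{\left(-5,-4 \right)} = \left(-12\right) 3 - 5 = -36 - 5 = -41$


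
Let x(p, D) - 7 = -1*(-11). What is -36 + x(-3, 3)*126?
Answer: 2232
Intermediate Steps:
x(p, D) = 18 (x(p, D) = 7 - 1*(-11) = 7 + 11 = 18)
-36 + x(-3, 3)*126 = -36 + 18*126 = -36 + 2268 = 2232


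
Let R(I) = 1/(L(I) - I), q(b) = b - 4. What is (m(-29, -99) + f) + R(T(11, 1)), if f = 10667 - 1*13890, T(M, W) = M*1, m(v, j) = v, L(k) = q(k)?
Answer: -13009/4 ≈ -3252.3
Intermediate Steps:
q(b) = -4 + b
L(k) = -4 + k
T(M, W) = M
f = -3223 (f = 10667 - 13890 = -3223)
R(I) = -1/4 (R(I) = 1/((-4 + I) - I) = 1/(-4) = -1/4)
(m(-29, -99) + f) + R(T(11, 1)) = (-29 - 3223) - 1/4 = -3252 - 1/4 = -13009/4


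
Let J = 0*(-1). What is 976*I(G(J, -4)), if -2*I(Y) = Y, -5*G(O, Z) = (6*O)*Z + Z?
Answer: -1952/5 ≈ -390.40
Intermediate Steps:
J = 0
G(O, Z) = -Z/5 - 6*O*Z/5 (G(O, Z) = -((6*O)*Z + Z)/5 = -(6*O*Z + Z)/5 = -(Z + 6*O*Z)/5 = -Z/5 - 6*O*Z/5)
I(Y) = -Y/2
976*I(G(J, -4)) = 976*(-(-1)*(-4)*(1 + 6*0)/10) = 976*(-(-1)*(-4)*(1 + 0)/10) = 976*(-(-1)*(-4)/10) = 976*(-½*⅘) = 976*(-⅖) = -1952/5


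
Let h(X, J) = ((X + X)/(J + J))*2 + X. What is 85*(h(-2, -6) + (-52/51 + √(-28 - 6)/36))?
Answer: -200 + 85*I*√34/36 ≈ -200.0 + 13.768*I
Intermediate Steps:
h(X, J) = X + 2*X/J (h(X, J) = ((2*X)/((2*J)))*2 + X = ((2*X)*(1/(2*J)))*2 + X = (X/J)*2 + X = 2*X/J + X = X + 2*X/J)
85*(h(-2, -6) + (-52/51 + √(-28 - 6)/36)) = 85*(-2*(2 - 6)/(-6) + (-52/51 + √(-28 - 6)/36)) = 85*(-2*(-⅙)*(-4) + (-52*1/51 + √(-34)*(1/36))) = 85*(-4/3 + (-52/51 + (I*√34)*(1/36))) = 85*(-4/3 + (-52/51 + I*√34/36)) = 85*(-40/17 + I*√34/36) = -200 + 85*I*√34/36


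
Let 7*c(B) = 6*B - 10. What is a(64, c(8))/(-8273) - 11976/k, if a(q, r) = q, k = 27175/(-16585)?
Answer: 328639547176/44963755 ≈ 7309.0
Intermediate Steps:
k = -5435/3317 (k = 27175*(-1/16585) = -5435/3317 ≈ -1.6385)
c(B) = -10/7 + 6*B/7 (c(B) = (6*B - 10)/7 = (-10 + 6*B)/7 = -10/7 + 6*B/7)
a(64, c(8))/(-8273) - 11976/k = 64/(-8273) - 11976/(-5435/3317) = 64*(-1/8273) - 11976*(-3317/5435) = -64/8273 + 39724392/5435 = 328639547176/44963755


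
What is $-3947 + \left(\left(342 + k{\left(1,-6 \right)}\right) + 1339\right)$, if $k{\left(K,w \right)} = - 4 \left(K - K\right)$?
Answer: $-2266$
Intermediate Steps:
$k{\left(K,w \right)} = 0$ ($k{\left(K,w \right)} = \left(-4\right) 0 = 0$)
$-3947 + \left(\left(342 + k{\left(1,-6 \right)}\right) + 1339\right) = -3947 + \left(\left(342 + 0\right) + 1339\right) = -3947 + \left(342 + 1339\right) = -3947 + 1681 = -2266$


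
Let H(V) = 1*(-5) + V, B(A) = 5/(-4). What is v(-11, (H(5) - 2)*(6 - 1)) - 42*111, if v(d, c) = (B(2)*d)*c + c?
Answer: -9619/2 ≈ -4809.5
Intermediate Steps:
B(A) = -5/4 (B(A) = 5*(-1/4) = -5/4)
H(V) = -5 + V
v(d, c) = c - 5*c*d/4 (v(d, c) = (-5*d/4)*c + c = -5*c*d/4 + c = c - 5*c*d/4)
v(-11, (H(5) - 2)*(6 - 1)) - 42*111 = (((-5 + 5) - 2)*(6 - 1))*(4 - 5*(-11))/4 - 42*111 = ((0 - 2)*5)*(4 + 55)/4 - 4662 = (1/4)*(-2*5)*59 - 4662 = (1/4)*(-10)*59 - 4662 = -295/2 - 4662 = -9619/2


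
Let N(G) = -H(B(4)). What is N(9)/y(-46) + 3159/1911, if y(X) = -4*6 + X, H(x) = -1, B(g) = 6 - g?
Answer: 803/490 ≈ 1.6388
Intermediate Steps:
y(X) = -24 + X
N(G) = 1 (N(G) = -1*(-1) = 1)
N(9)/y(-46) + 3159/1911 = 1/(-24 - 46) + 3159/1911 = 1/(-70) + 3159*(1/1911) = 1*(-1/70) + 81/49 = -1/70 + 81/49 = 803/490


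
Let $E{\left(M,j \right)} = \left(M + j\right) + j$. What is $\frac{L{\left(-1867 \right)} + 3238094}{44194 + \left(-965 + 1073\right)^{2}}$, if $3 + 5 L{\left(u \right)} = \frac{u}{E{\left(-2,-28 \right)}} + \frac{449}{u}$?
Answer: $\frac{1753204369209}{30243196940} \approx 57.97$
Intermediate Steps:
$E{\left(M,j \right)} = M + 2 j$
$L{\left(u \right)} = - \frac{3}{5} - \frac{u}{290} + \frac{449}{5 u}$ ($L{\left(u \right)} = - \frac{3}{5} + \frac{\frac{u}{-2 + 2 \left(-28\right)} + \frac{449}{u}}{5} = - \frac{3}{5} + \frac{\frac{u}{-2 - 56} + \frac{449}{u}}{5} = - \frac{3}{5} + \frac{\frac{u}{-58} + \frac{449}{u}}{5} = - \frac{3}{5} + \frac{u \left(- \frac{1}{58}\right) + \frac{449}{u}}{5} = - \frac{3}{5} + \frac{- \frac{u}{58} + \frac{449}{u}}{5} = - \frac{3}{5} + \frac{\frac{449}{u} - \frac{u}{58}}{5} = - \frac{3}{5} - \left(- \frac{449}{5 u} + \frac{u}{290}\right) = - \frac{3}{5} - \frac{u}{290} + \frac{449}{5 u}$)
$\frac{L{\left(-1867 \right)} + 3238094}{44194 + \left(-965 + 1073\right)^{2}} = \frac{\frac{26042 - - 1867 \left(174 - 1867\right)}{290 \left(-1867\right)} + 3238094}{44194 + \left(-965 + 1073\right)^{2}} = \frac{\frac{1}{290} \left(- \frac{1}{1867}\right) \left(26042 - \left(-1867\right) \left(-1693\right)\right) + 3238094}{44194 + 108^{2}} = \frac{\frac{1}{290} \left(- \frac{1}{1867}\right) \left(26042 - 3160831\right) + 3238094}{44194 + 11664} = \frac{\frac{1}{290} \left(- \frac{1}{1867}\right) \left(-3134789\right) + 3238094}{55858} = \left(\frac{3134789}{541430} + 3238094\right) \frac{1}{55858} = \frac{1753204369209}{541430} \cdot \frac{1}{55858} = \frac{1753204369209}{30243196940}$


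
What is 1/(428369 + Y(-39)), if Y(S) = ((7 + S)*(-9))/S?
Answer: 13/5568701 ≈ 2.3345e-6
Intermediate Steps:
Y(S) = (-63 - 9*S)/S
1/(428369 + Y(-39)) = 1/(428369 + (-9 - 63/(-39))) = 1/(428369 + (-9 - 63*(-1/39))) = 1/(428369 + (-9 + 21/13)) = 1/(428369 - 96/13) = 1/(5568701/13) = 13/5568701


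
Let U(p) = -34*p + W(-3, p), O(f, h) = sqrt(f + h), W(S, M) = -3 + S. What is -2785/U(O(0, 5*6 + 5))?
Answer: -8355/20212 + 47345*sqrt(35)/20212 ≈ 13.445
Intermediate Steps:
U(p) = -6 - 34*p (U(p) = -34*p + (-3 - 3) = -34*p - 6 = -6 - 34*p)
-2785/U(O(0, 5*6 + 5)) = -2785/(-6 - 34*sqrt(0 + (5*6 + 5))) = -2785/(-6 - 34*sqrt(0 + (30 + 5))) = -2785/(-6 - 34*sqrt(0 + 35)) = -2785/(-6 - 34*sqrt(35))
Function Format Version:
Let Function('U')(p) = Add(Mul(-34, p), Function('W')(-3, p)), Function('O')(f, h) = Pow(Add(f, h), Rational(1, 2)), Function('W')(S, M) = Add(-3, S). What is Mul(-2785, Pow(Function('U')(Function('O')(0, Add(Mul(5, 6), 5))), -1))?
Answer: Add(Rational(-8355, 20212), Mul(Rational(47345, 20212), Pow(35, Rational(1, 2)))) ≈ 13.445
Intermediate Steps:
Function('U')(p) = Add(-6, Mul(-34, p)) (Function('U')(p) = Add(Mul(-34, p), Add(-3, -3)) = Add(Mul(-34, p), -6) = Add(-6, Mul(-34, p)))
Mul(-2785, Pow(Function('U')(Function('O')(0, Add(Mul(5, 6), 5))), -1)) = Mul(-2785, Pow(Add(-6, Mul(-34, Pow(Add(0, Add(Mul(5, 6), 5)), Rational(1, 2)))), -1)) = Mul(-2785, Pow(Add(-6, Mul(-34, Pow(Add(0, Add(30, 5)), Rational(1, 2)))), -1)) = Mul(-2785, Pow(Add(-6, Mul(-34, Pow(Add(0, 35), Rational(1, 2)))), -1)) = Mul(-2785, Pow(Add(-6, Mul(-34, Pow(35, Rational(1, 2)))), -1))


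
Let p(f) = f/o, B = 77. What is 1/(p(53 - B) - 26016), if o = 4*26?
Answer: -13/338211 ≈ -3.8438e-5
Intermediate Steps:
o = 104
p(f) = f/104
1/(p(53 - B) - 26016) = 1/((53 - 1*77)/104 - 26016) = 1/((53 - 77)/104 - 26016) = 1/((1/104)*(-24) - 26016) = 1/(-3/13 - 26016) = 1/(-338211/13) = -13/338211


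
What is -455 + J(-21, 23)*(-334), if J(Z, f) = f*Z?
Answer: 160867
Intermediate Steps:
J(Z, f) = Z*f
-455 + J(-21, 23)*(-334) = -455 - 21*23*(-334) = -455 - 483*(-334) = -455 + 161322 = 160867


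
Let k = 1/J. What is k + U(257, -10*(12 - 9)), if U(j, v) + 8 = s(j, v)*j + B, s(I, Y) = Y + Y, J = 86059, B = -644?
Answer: -1383140247/86059 ≈ -16072.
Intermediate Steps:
s(I, Y) = 2*Y
U(j, v) = -652 + 2*j*v (U(j, v) = -8 + ((2*v)*j - 644) = -8 + (2*j*v - 644) = -8 + (-644 + 2*j*v) = -652 + 2*j*v)
k = 1/86059 ≈ 1.1620e-5
k + U(257, -10*(12 - 9)) = 1/86059 + (-652 + 2*257*(-10*(12 - 9))) = 1/86059 + (-652 + 2*257*(-10*3)) = 1/86059 + (-652 + 2*257*(-30)) = 1/86059 + (-652 - 15420) = 1/86059 - 16072 = -1383140247/86059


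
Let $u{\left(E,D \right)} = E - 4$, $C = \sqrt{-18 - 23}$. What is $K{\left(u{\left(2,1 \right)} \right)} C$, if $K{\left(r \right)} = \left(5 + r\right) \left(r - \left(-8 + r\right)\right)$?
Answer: $24 i \sqrt{41} \approx 153.68 i$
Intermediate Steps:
$C = i \sqrt{41}$ ($C = \sqrt{-41} = i \sqrt{41} \approx 6.4031 i$)
$u{\left(E,D \right)} = -4 + E$ ($u{\left(E,D \right)} = E - 4 = -4 + E$)
$K{\left(r \right)} = 40 + 8 r$ ($K{\left(r \right)} = \left(5 + r\right) 8 = 40 + 8 r$)
$K{\left(u{\left(2,1 \right)} \right)} C = \left(40 + 8 \left(-4 + 2\right)\right) i \sqrt{41} = \left(40 + 8 \left(-2\right)\right) i \sqrt{41} = \left(40 - 16\right) i \sqrt{41} = 24 i \sqrt{41}$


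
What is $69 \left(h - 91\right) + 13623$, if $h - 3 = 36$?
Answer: $10035$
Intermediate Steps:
$h = 39$ ($h = 3 + 36 = 39$)
$69 \left(h - 91\right) + 13623 = 69 \left(39 - 91\right) + 13623 = 69 \left(-52\right) + 13623 = -3588 + 13623 = 10035$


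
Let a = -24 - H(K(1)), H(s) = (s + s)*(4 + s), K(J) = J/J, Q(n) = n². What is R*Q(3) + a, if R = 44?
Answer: 362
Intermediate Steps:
K(J) = 1
H(s) = 2*s*(4 + s) (H(s) = (2*s)*(4 + s) = 2*s*(4 + s))
a = -34 (a = -24 - 2*(4 + 1) = -24 - 2*5 = -24 - 1*10 = -24 - 10 = -34)
R*Q(3) + a = 44*3² - 34 = 44*9 - 34 = 396 - 34 = 362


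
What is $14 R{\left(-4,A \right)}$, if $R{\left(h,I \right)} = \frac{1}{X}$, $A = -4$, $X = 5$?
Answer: $\frac{14}{5} \approx 2.8$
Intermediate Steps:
$R{\left(h,I \right)} = \frac{1}{5}$
$14 R{\left(-4,A \right)} = 14 \cdot \frac{1}{5} = \frac{14}{5}$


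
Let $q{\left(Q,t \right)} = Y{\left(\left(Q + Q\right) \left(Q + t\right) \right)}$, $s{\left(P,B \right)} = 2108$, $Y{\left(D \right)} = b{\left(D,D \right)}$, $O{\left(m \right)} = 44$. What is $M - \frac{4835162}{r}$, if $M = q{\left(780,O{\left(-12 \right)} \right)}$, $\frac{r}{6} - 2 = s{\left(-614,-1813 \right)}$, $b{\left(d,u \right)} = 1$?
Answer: $- \frac{2411251}{6330} \approx -380.92$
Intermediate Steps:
$Y{\left(D \right)} = 1$
$r = 12660$ ($r = 12 + 6 \cdot 2108 = 12 + 12648 = 12660$)
$q{\left(Q,t \right)} = 1$
$M = 1$
$M - \frac{4835162}{r} = 1 - \frac{4835162}{12660} = 1 - \frac{2417581}{6330} = - \frac{2411251}{6330}$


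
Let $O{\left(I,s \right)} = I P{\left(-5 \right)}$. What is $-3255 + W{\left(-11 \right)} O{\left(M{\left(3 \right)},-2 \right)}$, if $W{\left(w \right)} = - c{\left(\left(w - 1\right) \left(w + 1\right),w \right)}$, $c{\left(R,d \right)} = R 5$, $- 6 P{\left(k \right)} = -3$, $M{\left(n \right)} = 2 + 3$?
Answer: $-4755$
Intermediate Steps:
$M{\left(n \right)} = 5$
$P{\left(k \right)} = \frac{1}{2}$ ($P{\left(k \right)} = \left(- \frac{1}{6}\right) \left(-3\right) = \frac{1}{2}$)
$O{\left(I,s \right)} = \frac{I}{2}$ ($O{\left(I,s \right)} = I \frac{1}{2} = \frac{I}{2}$)
$c{\left(R,d \right)} = 5 R$
$W{\left(w \right)} = - 5 \left(1 + w\right) \left(-1 + w\right)$ ($W{\left(w \right)} = - 5 \left(w - 1\right) \left(w + 1\right) = - 5 \left(-1 + w\right) \left(1 + w\right) = - 5 \left(1 + w\right) \left(-1 + w\right)$)
$-3255 + W{\left(-11 \right)} O{\left(M{\left(3 \right)},-2 \right)} = -3255 + \left(5 - 5 \left(-11\right)^{2}\right) \frac{1}{2} \cdot 5 = -3255 + \left(5 - 605\right) \frac{5}{2} = -3255 - 1500 = -4755$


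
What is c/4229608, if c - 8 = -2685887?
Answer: -2685879/4229608 ≈ -0.63502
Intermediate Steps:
c = -2685879 (c = 8 - 2685887 = -2685879)
c/4229608 = -2685879/4229608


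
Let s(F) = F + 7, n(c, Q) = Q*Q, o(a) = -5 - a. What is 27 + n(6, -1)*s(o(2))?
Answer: 27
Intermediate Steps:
n(c, Q) = Q²
s(F) = 7 + F
27 + n(6, -1)*s(o(2)) = 27 + (-1)²*(7 + (-5 - 1*2)) = 27 + 1*(7 + (-5 - 2)) = 27 + 1*(7 - 7) = 27 + 1*0 = 27 + 0 = 27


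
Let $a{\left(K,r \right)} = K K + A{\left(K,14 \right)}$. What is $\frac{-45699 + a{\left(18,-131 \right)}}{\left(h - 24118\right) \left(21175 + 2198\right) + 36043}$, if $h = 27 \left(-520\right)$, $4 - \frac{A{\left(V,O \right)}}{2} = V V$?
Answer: $\frac{46015}{891830891} \approx 5.1596 \cdot 10^{-5}$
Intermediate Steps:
$A{\left(V,O \right)} = 8 - 2 V^{2}$ ($A{\left(V,O \right)} = 8 - 2 V V = 8 - 2 V^{2}$)
$a{\left(K,r \right)} = 8 - K^{2}$ ($a{\left(K,r \right)} = K K - \left(-8 + 2 K^{2}\right) = K^{2} - \left(-8 + 2 K^{2}\right) = 8 - K^{2}$)
$h = -14040$
$\frac{-45699 + a{\left(18,-131 \right)}}{\left(h - 24118\right) \left(21175 + 2198\right) + 36043} = \frac{-45699 + \left(8 - 18^{2}\right)}{\left(-14040 - 24118\right) \left(21175 + 2198\right) + 36043} = \frac{-45699 + \left(8 - 324\right)}{\left(-38158\right) 23373 + 36043} = \frac{-45699 + \left(8 - 324\right)}{-891866934 + 36043} = \frac{-45699 - 316}{-891830891} = \left(-46015\right) \left(- \frac{1}{891830891}\right) = \frac{46015}{891830891}$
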